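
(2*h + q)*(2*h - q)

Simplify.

4*h^2 - q^2

(2*h)^2 - (q)^2 = 4*h^2 - q^2.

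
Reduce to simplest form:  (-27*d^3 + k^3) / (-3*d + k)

9*d^2 + 3*d*k + k^2

k^3 - (3*d)^3 = (-3*d + k)(9*d^2 + 3*d*k + k^2).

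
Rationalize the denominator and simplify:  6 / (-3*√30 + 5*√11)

Multiply numerator and denominator by 3*√30 + 5*√11.
Denominator becomes 5; numerator becomes 18*√30 + 30*√11.

(18*√30 + 30*√11)/5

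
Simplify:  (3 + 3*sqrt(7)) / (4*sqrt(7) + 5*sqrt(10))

(-28 - 4*sqrt(7) + 5*sqrt(10) + 5*sqrt(70))/46

Multiply numerator and denominator by -5*sqrt(10) + 4*sqrt(7).
Denominator becomes -138; numerator becomes -15*sqrt(70) - 15*sqrt(10) + 12*sqrt(7) + 84.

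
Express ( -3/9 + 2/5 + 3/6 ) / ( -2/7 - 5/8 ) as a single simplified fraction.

Numerator: -3/9 + 2/5 + 3/6 = 17/30
Denominator: -2/7 - 5/8 = -51/56
Divide: (17/30) · (-56/51) = -28/45

-28/45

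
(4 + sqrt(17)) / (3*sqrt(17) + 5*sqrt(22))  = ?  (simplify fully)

Multiply numerator and denominator by -5*sqrt(22) + 3*sqrt(17).
Denominator becomes -397; numerator becomes -5*sqrt(374) - 20*sqrt(22) + 12*sqrt(17) + 51.

(-51 - 12*sqrt(17) + 20*sqrt(22) + 5*sqrt(374))/397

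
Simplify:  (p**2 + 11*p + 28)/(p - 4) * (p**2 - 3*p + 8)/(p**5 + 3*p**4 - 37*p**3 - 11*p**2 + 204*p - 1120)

1/(p**2 - 9*p + 20)

Factor: p**2 + 11*p + 28 = (p + 7)*(p + 4);  p**5 + 3*p**4 - 37*p**3 - 11*p**2 + 204*p - 1120 = (p + 7)*(p - 5)*(p + 4)*(p**2 - 3*p + 8)
Cancel the common factors (p**2 - 3*p + 8), (p + 4), (p + 7).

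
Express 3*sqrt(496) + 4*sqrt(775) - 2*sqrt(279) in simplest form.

26*sqrt(31)

3*sqrt(496) = 12*sqrt(31); 4*sqrt(775) = 20*sqrt(31); 2*sqrt(279) = 6*sqrt(31)
Combine: (12 + 20 - 6)·sqrt(31) = 26*sqrt(31)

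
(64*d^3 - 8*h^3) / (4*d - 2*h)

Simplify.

16*d^2 + 8*d*h + 4*h^2

Apply the difference-of-cubes factorisation and cancel (4*d - 2*h).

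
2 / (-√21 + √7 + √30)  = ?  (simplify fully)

(-8*√21 - √30 + 22*√7 + 21*√10)/146

Group as (√7 + √30) - √21; multiply by (√7 + √30) + √21, then rationalise the remaining surd.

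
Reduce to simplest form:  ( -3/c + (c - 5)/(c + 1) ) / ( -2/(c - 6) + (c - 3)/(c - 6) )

Numerator: -3/c + (c - 5)/(c + 1) = (c² - 8*c - 3)/(c² + c)
Denominator: -2/(c - 6) + (c - 3)/(c - 6) = (c - 5)/(c - 6)
Divide: ((c² - 8*c - 3)/(c² + c)) · ((c - 6)/(c - 5)) = (c³ - 14*c² + 45*c + 18)/(c³ - 4*c² - 5*c)

(c³ - 14*c² + 45*c + 18)/(c³ - 4*c² - 5*c)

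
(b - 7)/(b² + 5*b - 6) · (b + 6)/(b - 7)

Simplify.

1/(b - 1)

Factor: b² + 5*b - 6 = (b - 1)·(b + 6)
Cancel the common factors (b + 6), (b - 7).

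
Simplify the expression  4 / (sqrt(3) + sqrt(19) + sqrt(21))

(-24*sqrt(133) + 4*sqrt(21) + 20*sqrt(19) + 148*sqrt(3))/227

Group as (sqrt(3) + sqrt(21)) + sqrt(19); multiply by (sqrt(3) + sqrt(21)) - sqrt(19), then rationalise the remaining surd.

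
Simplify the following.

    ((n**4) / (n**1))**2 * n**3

Inside the bracket: n**3
Raise to the power 2: n**6
Multiply by n**3: add exponents.

n**9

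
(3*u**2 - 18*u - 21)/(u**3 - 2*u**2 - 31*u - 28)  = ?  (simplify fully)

3/(u + 4)

Factor: 3*u**2 - 18*u - 21 = 3*(u + 1)*(u - 7);  u**3 - 2*u**2 - 31*u - 28 = (u + 1)*(u + 4)*(u - 7)
Cancel the common factors (u + 1), (u - 7).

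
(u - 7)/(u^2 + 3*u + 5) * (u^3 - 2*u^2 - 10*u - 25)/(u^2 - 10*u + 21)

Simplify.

Factor: u^3 - 2*u^2 - 10*u - 25 = (u^2 + 3*u + 5)*(u - 5);  u^2 - 10*u + 21 = (u - 3)*(u - 7)
Cancel the common factors (u^2 + 3*u + 5), (u - 7).

(u - 5)/(u - 3)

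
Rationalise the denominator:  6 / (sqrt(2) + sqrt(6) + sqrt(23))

Group as (sqrt(6) + sqrt(23)) + sqrt(2); multiply by (sqrt(6) + sqrt(23)) - sqrt(2), then rationalise the remaining surd.

(-38*sqrt(6) - 54*sqrt(2) + 8*sqrt(69) + 30*sqrt(23))/59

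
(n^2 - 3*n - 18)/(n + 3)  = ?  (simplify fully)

n - 6

Factor: n^2 - 3*n - 18 = (n + 3)*(n - 6)
Cancel the common factor (n + 3).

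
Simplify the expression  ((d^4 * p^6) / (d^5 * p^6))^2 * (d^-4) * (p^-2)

1/(d^6*p^2)

Inside the bracket: (d^-1)
Raise to the power 2: (d^-2)
Multiply by (d^-4) * (p^-2): add exponents.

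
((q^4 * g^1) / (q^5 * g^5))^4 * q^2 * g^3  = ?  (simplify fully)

1/(g^13*q^2)

Inside the bracket: (q^-1) * (g^-4)
Raise to the power 4: (q^-4) * (g^-16)
Multiply by q^2 * g^3: add exponents.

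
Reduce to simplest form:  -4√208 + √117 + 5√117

4√208 = 16*√13; √117 = 3*√13; 5√117 = 15*√13
Combine: (-16 + 3 + 15)·√13 = 2*√13

2*√13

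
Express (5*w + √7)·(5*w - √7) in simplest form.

Product of conjugates: (P+Q)(P-Q) = P^2 - Q^2.

25*w² - 7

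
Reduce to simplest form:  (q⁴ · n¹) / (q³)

Quotient: q¹ · n¹

n*q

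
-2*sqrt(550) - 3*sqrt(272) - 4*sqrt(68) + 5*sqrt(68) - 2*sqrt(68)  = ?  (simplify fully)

-14*sqrt(17) - 10*sqrt(22)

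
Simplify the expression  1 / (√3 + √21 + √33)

Group as (√3 + √21) + √33; multiply by (√3 + √21) - √33, then rationalise the remaining surd.

(-2*√231 - 3*√33 + 5*√21 + 17*√3)/57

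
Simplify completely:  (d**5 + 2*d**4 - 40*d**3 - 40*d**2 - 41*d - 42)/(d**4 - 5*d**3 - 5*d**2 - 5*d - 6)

d + 7

Factor: d**5 + 2*d**4 - 40*d**3 - 40*d**2 - 41*d - 42 = (d + 1)*(d - 6)*(d + 7)*(d**2 + 1);  d**4 - 5*d**3 - 5*d**2 - 5*d - 6 = (d - 6)*(d + 1)*(d**2 + 1)
Cancel the common factors (d**2 + 1), (d + 1), (d - 6).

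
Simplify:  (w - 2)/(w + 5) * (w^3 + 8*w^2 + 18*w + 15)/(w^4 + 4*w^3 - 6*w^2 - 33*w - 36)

Factor: w^3 + 8*w^2 + 18*w + 15 = (w + 5)*(w^2 + 3*w + 3);  w^4 + 4*w^3 - 6*w^2 - 33*w - 36 = (w^2 + 3*w + 3)*(w - 3)*(w + 4)
Cancel the common factors (w^2 + 3*w + 3), (w + 5).

(w - 2)/(w^2 + w - 12)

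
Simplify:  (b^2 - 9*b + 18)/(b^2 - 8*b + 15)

(b - 6)/(b - 5)

Factor: b^2 - 9*b + 18 = (b - 6)*(b - 3);  b^2 - 8*b + 15 = (b - 5)*(b - 3)
Cancel the common factor (b - 3).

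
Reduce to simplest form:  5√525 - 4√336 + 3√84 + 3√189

24*√21

5√525 = 25*√21; 4√336 = 16*√21; 3√84 = 6*√21; 3√189 = 9*√21
Combine: (25 - 16 + 6 + 9)·√21 = 24*√21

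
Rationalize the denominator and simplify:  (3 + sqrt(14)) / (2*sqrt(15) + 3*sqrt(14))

(-2*sqrt(210) - 6*sqrt(15) + 9*sqrt(14) + 42)/66

Multiply numerator and denominator by -2*sqrt(15) + 3*sqrt(14).
Denominator becomes 66; numerator becomes -2*sqrt(210) - 6*sqrt(15) + 9*sqrt(14) + 42.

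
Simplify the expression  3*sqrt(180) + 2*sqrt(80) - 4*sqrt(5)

22*sqrt(5)

3*sqrt(180) = 18*sqrt(5); 2*sqrt(80) = 8*sqrt(5); 4*sqrt(5) = 4*sqrt(5)
Combine: (18 + 8 - 4)·sqrt(5) = 22*sqrt(5)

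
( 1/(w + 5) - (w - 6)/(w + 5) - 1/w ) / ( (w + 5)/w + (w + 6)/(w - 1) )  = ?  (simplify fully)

Numerator: 1/(w + 5) - (w - 6)/(w + 5) - 1/w = (-w^2 + 6*w - 5)/(w^2 + 5*w)
Denominator: (w + 5)/w + (w + 6)/(w - 1) = (2*w^2 + 10*w - 5)/(w^2 - w)
Divide: ((-w^2 + 6*w - 5)/(w^2 + 5*w)) · ((w^2 - w)/(2*w^2 + 10*w - 5)) = (-w^3 + 7*w^2 - 11*w + 5)/(2*w^3 + 20*w^2 + 45*w - 25)

(-w^3 + 7*w^2 - 11*w + 5)/(2*w^3 + 20*w^2 + 45*w - 25)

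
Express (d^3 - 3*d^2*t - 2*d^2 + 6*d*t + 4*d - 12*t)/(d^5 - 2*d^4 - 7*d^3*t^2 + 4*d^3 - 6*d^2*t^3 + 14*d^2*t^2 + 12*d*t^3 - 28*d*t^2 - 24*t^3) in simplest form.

Factor: d^3 - 3*d^2*t - 2*d^2 + 6*d*t + 4*d - 12*t = (d^2 - 2*d + 4)*(d - 3*t);  d^5 - 2*d^4 - 7*d^3*t^2 + 4*d^3 - 6*d^2*t^3 + 14*d^2*t^2 + 12*d*t^3 - 28*d*t^2 - 24*t^3 = (d + t)*(d^2 - 2*d + 4)*(d + 2*t)*(d - 3*t)
Cancel the common factors (d^2 - 2*d + 4), (d - 3*t).

1/(d^2 + 3*d*t + 2*t^2)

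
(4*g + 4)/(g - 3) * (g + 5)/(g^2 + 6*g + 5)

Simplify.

Factor: 4*g + 4 = 4*(g + 1);  g^2 + 6*g + 5 = (g + 1)*(g + 5)
Cancel the common factors (g + 1), (g + 5).

4/(g - 3)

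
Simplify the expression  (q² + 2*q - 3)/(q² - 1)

(q + 3)/(q + 1)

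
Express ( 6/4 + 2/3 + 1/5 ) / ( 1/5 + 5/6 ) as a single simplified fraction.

71/31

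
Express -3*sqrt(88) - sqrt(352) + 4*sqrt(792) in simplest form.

3*sqrt(88) = 6*sqrt(22); sqrt(352) = 4*sqrt(22); 4*sqrt(792) = 24*sqrt(22)
Combine: (-6 - 4 + 24)·sqrt(22) = 14*sqrt(22)

14*sqrt(22)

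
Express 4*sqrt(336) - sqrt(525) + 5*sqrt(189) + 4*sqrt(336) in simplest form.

4*sqrt(336) = 16*sqrt(21); sqrt(525) = 5*sqrt(21); 5*sqrt(189) = 15*sqrt(21); 4*sqrt(336) = 16*sqrt(21)
Combine: (16 - 5 + 15 + 16)·sqrt(21) = 42*sqrt(21)

42*sqrt(21)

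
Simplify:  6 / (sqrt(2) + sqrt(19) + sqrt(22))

Group as (sqrt(19) + sqrt(22)) + sqrt(2); multiply by (sqrt(19) + sqrt(22)) - sqrt(2), then rationalise the remaining surd.

(-24*sqrt(209) - 6*sqrt(22) + 30*sqrt(19) + 234*sqrt(2))/151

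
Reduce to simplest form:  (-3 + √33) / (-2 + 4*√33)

(-5*√33 + 63)/262

Multiply numerator and denominator by -4*√33 - 2.
Denominator becomes -524; numerator becomes -126 + 10*√33.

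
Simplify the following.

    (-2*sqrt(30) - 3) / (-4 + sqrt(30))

Multiply numerator and denominator by -sqrt(30) - 4.
Denominator becomes -14; numerator becomes 11*sqrt(30) + 72.

(-72 - 11*sqrt(30))/14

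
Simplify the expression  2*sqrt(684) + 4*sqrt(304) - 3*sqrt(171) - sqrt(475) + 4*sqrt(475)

34*sqrt(19)

2*sqrt(684) = 12*sqrt(19); 4*sqrt(304) = 16*sqrt(19); 3*sqrt(171) = 9*sqrt(19); sqrt(475) = 5*sqrt(19); 4*sqrt(475) = 20*sqrt(19)
Combine: (12 + 16 - 9 - 5 + 20)·sqrt(19) = 34*sqrt(19)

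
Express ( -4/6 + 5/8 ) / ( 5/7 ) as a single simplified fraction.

Numerator: -4/6 + 5/8 = -1/24
Denominator: 5/7 = 5/7
Divide: (-1/24) · (7/5) = -7/120

-7/120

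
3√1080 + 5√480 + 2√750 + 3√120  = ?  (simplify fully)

54*√30

3√1080 = 18*√30; 5√480 = 20*√30; 2√750 = 10*√30; 3√120 = 6*√30
Combine: (18 + 20 + 10 + 6)·√30 = 54*√30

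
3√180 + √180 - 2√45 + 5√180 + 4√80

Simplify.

64*√5

3√180 = 18*√5; √180 = 6*√5; 2√45 = 6*√5; 5√180 = 30*√5; 4√80 = 16*√5
Combine: (18 + 6 - 6 + 30 + 16)·√5 = 64*√5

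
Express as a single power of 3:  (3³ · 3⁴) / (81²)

3^(-1)

3³ = 3^3; 3⁴ = 3^4; 81² = 3^8
Combine exponents: 3^(-1)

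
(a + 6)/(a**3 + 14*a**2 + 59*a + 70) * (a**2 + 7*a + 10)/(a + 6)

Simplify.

Factor: a**3 + 14*a**2 + 59*a + 70 = (a + 7)*(a + 5)*(a + 2);  a**2 + 7*a + 10 = (a + 2)*(a + 5)
Cancel the common factors (a + 6), (a + 2), (a + 5).

1/(a + 7)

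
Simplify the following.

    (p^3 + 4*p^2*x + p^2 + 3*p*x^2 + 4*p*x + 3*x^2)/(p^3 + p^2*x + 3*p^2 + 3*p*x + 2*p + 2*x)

Factor: p^3 + 4*p^2*x + p^2 + 3*p*x^2 + 4*p*x + 3*x^2 = (p + x)*(p + 1)*(p + 3*x);  p^3 + p^2*x + 3*p^2 + 3*p*x + 2*p + 2*x = (p + 1)*(p + 2)*(p + x)
Cancel the common factors (p + 1), (p + x).

(p + 3*x)/(p + 2)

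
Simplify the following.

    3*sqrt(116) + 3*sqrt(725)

3*sqrt(116) = 6*sqrt(29); 3*sqrt(725) = 15*sqrt(29)
Combine: (6 + 15)·sqrt(29) = 21*sqrt(29)

21*sqrt(29)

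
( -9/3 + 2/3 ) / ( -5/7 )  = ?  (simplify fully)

49/15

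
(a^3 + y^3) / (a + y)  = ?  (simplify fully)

Factor as (a+b)(a^2-ab+b^2) with a=a, b=y.

a^2 - a*y + y^2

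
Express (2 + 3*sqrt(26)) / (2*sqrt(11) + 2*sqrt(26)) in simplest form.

(-3*sqrt(286) - 2*sqrt(11) + 2*sqrt(26) + 78)/30

Multiply numerator and denominator by -2*sqrt(11) + 2*sqrt(26).
Denominator becomes 60; numerator becomes -6*sqrt(286) - 4*sqrt(11) + 4*sqrt(26) + 156.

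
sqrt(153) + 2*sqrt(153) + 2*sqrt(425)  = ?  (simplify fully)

19*sqrt(17)

sqrt(153) = 3*sqrt(17); 2*sqrt(153) = 6*sqrt(17); 2*sqrt(425) = 10*sqrt(17)
Combine: (3 + 6 + 10)·sqrt(17) = 19*sqrt(17)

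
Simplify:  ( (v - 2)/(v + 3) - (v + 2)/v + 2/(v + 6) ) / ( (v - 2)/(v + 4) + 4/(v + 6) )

(-5*v³ - 62*v² - 204*v - 144)/(v⁴ + 11*v³ + 28*v² + 12*v)

Numerator: (v - 2)/(v + 3) - (v + 2)/v + 2/(v + 6) = (-5*v² - 42*v - 36)/(v³ + 9*v² + 18*v)
Denominator: (v - 2)/(v + 4) + 4/(v + 6) = (v² + 8*v + 4)/(v² + 10*v + 24)
Divide: ((-5*v² - 42*v - 36)/(v³ + 9*v² + 18*v)) · ((v² + 10*v + 24)/(v² + 8*v + 4)) = (-5*v³ - 62*v² - 204*v - 144)/(v⁴ + 11*v³ + 28*v² + 12*v)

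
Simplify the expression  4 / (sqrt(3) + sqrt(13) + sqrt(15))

(-24*sqrt(65) + 4*sqrt(15) + 20*sqrt(13) + 100*sqrt(3))/155

Group as (sqrt(13) + sqrt(15)) + sqrt(3); multiply by (sqrt(13) + sqrt(15)) - sqrt(3), then rationalise the remaining surd.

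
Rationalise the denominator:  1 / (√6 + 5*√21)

(-√6 + 5*√21)/519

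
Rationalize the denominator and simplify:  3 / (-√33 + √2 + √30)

Group as (√2 + √30) - √33; multiply by (√2 + √30) + √33, then rationalise the remaining surd.

(3*√33 + 15*√30 + 183*√2 + 36*√55)/239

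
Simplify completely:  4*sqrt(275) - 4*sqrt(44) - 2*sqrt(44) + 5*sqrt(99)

23*sqrt(11)

4*sqrt(275) = 20*sqrt(11); 4*sqrt(44) = 8*sqrt(11); 2*sqrt(44) = 4*sqrt(11); 5*sqrt(99) = 15*sqrt(11)
Combine: (20 - 8 - 4 + 15)·sqrt(11) = 23*sqrt(11)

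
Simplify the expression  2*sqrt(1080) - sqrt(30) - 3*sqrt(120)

2*sqrt(1080) = 12*sqrt(30); sqrt(30) = sqrt(30); 3*sqrt(120) = 6*sqrt(30)
Combine: (12 - 1 - 6)·sqrt(30) = 5*sqrt(30)

5*sqrt(30)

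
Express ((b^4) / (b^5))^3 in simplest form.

b^(-3)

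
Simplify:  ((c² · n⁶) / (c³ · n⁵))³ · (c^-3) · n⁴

n⁷/c⁶

Inside the bracket: (c^-1) · n¹
Raise to the power 3: (c^-3) · n³
Multiply by (c^-3) · n⁴: add exponents.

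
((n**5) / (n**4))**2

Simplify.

n**2

Inside the bracket: n**1
Raise to the power 2: n**2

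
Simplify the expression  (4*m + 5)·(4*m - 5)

16*m² - 25

Difference of squares with P = 4*m, Q = 5.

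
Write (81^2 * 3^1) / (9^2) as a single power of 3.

3^5

81^2 = 3^8; 3^1 = 3^1; 9^2 = 3^4
Combine exponents: 3^5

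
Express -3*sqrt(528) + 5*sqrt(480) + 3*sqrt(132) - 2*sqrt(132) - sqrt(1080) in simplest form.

-10*sqrt(33) + 14*sqrt(30)

3*sqrt(528) = 12*sqrt(33); 5*sqrt(480) = 20*sqrt(30); 3*sqrt(132) = 6*sqrt(33); 2*sqrt(132) = 4*sqrt(33); sqrt(1080) = 6*sqrt(30)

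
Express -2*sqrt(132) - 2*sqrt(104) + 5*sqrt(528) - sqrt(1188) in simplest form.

2*sqrt(132) = 4*sqrt(33); 2*sqrt(104) = 4*sqrt(26); 5*sqrt(528) = 20*sqrt(33); sqrt(1188) = 6*sqrt(33)

-4*sqrt(26) + 10*sqrt(33)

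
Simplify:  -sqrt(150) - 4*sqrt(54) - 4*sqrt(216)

-41*sqrt(6)

sqrt(150) = 5*sqrt(6); 4*sqrt(54) = 12*sqrt(6); 4*sqrt(216) = 24*sqrt(6)
Combine: (-5 - 12 - 24)·sqrt(6) = -41*sqrt(6)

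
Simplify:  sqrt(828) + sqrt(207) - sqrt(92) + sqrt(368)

sqrt(828) = 6*sqrt(23); sqrt(207) = 3*sqrt(23); sqrt(92) = 2*sqrt(23); sqrt(368) = 4*sqrt(23)
Combine: (6 + 3 - 2 + 4)·sqrt(23) = 11*sqrt(23)

11*sqrt(23)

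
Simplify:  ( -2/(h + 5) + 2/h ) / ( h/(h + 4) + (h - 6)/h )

Numerator: -2/(h + 5) + 2/h = 10/(h² + 5*h)
Denominator: h/(h + 4) + (h - 6)/h = (2*h² - 2*h - 24)/(h² + 4*h)
Divide: (10/(h² + 5*h)) · ((h² + 4*h)/(2*h² - 2*h - 24)) = (5*h + 20)/(h³ + 4*h² - 17*h - 60)

(5*h + 20)/(h³ + 4*h² - 17*h - 60)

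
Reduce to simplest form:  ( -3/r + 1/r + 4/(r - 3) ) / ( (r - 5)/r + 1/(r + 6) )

(2*r^2 + 18*r + 36)/(r^3 - r^2 - 36*r + 90)

Numerator: -3/r + 1/r + 4/(r - 3) = (2*r + 6)/(r^2 - 3*r)
Denominator: (r - 5)/r + 1/(r + 6) = (r^2 + 2*r - 30)/(r^2 + 6*r)
Divide: ((2*r + 6)/(r^2 - 3*r)) · ((r^2 + 6*r)/(r^2 + 2*r - 30)) = (2*r^2 + 18*r + 36)/(r^3 - r^2 - 36*r + 90)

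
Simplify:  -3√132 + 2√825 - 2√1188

-8*√33

3√132 = 6*√33; 2√825 = 10*√33; 2√1188 = 12*√33
Combine: (-6 + 10 - 12)·√33 = -8*√33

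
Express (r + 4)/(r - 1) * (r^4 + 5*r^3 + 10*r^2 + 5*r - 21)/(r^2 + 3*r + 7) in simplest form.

r^2 + 7*r + 12

Factor: r^4 + 5*r^3 + 10*r^2 + 5*r - 21 = (r + 3)*(r - 1)*(r^2 + 3*r + 7)
Cancel the common factors (r^2 + 3*r + 7), (r - 1).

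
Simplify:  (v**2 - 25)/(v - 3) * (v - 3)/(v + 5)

Factor: v**2 - 25 = (v - 5)*(v + 5)
Cancel the common factors (v + 5), (v - 3).

v - 5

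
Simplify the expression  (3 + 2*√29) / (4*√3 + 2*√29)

(-4*√87 - 6*√3 + 3*√29 + 58)/34

Multiply numerator and denominator by -4*√3 + 2*√29.
Denominator becomes 68; numerator becomes -8*√87 - 12*√3 + 6*√29 + 116.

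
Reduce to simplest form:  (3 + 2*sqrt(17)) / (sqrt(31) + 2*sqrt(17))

Multiply numerator and denominator by -sqrt(31) + 2*sqrt(17).
Denominator becomes 37; numerator becomes -2*sqrt(527) - 3*sqrt(31) + 6*sqrt(17) + 68.

(-2*sqrt(527) - 3*sqrt(31) + 6*sqrt(17) + 68)/37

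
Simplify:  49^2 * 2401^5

49^2 = 7^4; 2401^5 = 7^20
Combine exponents: 7^24

7^24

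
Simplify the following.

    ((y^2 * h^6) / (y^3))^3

h^18/y^3

Inside the bracket: (y^-1) * h^6
Raise to the power 3: (y^-3) * h^18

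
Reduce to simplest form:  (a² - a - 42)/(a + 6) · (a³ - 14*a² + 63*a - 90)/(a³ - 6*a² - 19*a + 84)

Factor: a² - a - 42 = (a + 6)·(a - 7);  a³ - 14*a² + 63*a - 90 = (a - 3)·(a - 5)·(a - 6);  a³ - 6*a² - 19*a + 84 = (a - 7)·(a - 3)·(a + 4)
Cancel the common factors (a + 6), (a - 3), (a - 7).

(a² - 11*a + 30)/(a + 4)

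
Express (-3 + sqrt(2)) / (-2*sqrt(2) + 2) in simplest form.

Multiply numerator and denominator by 2 + 2*sqrt(2).
Denominator becomes -4; numerator becomes -4*sqrt(2) - 2.

(1 + 2*sqrt(2))/2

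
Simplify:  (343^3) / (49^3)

7^3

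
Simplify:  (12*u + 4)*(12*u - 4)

Product of conjugates: (P+Q)(P-Q) = P**2 - Q**2.

144*u**2 - 16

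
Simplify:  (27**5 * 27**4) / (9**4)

3**19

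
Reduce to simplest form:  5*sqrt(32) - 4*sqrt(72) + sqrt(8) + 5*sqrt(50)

5*sqrt(32) = 20*sqrt(2); 4*sqrt(72) = 24*sqrt(2); sqrt(8) = 2*sqrt(2); 5*sqrt(50) = 25*sqrt(2)
Combine: (20 - 24 + 2 + 25)·sqrt(2) = 23*sqrt(2)

23*sqrt(2)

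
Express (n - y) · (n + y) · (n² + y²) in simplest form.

n⁴ - y⁴

Pair the conjugate factors: (n+y)(n-y) = n² - y², then repeat with the next factor.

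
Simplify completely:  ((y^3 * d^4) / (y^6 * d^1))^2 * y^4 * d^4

Inside the bracket: (y^-3) * d^3
Raise to the power 2: (y^-6) * d^6
Multiply by y^4 * d^4: add exponents.

d^10/y^2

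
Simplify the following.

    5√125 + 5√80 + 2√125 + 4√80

5√125 = 25*√5; 5√80 = 20*√5; 2√125 = 10*√5; 4√80 = 16*√5
Combine: (25 + 20 + 10 + 16)·√5 = 71*√5

71*√5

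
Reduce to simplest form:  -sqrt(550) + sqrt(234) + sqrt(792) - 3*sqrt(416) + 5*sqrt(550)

-9*sqrt(26) + 26*sqrt(22)

sqrt(550) = 5*sqrt(22); sqrt(234) = 3*sqrt(26); sqrt(792) = 6*sqrt(22); 3*sqrt(416) = 12*sqrt(26); 5*sqrt(550) = 25*sqrt(22)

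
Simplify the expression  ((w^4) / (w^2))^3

Inside the bracket: w^2
Raise to the power 3: w^6

w^6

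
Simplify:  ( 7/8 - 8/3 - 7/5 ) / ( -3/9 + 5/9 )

-1149/80

Numerator: 7/8 - 8/3 - 7/5 = -383/120
Denominator: -3/9 + 5/9 = 2/9
Divide: (-383/120) · (9/2) = -1149/80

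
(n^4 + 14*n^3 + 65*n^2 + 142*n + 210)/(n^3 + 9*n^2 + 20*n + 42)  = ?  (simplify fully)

n + 5

Factor: n^4 + 14*n^3 + 65*n^2 + 142*n + 210 = (n^2 + 2*n + 6)*(n + 7)*(n + 5);  n^3 + 9*n^2 + 20*n + 42 = (n + 7)*(n^2 + 2*n + 6)
Cancel the common factors (n^2 + 2*n + 6), (n + 7).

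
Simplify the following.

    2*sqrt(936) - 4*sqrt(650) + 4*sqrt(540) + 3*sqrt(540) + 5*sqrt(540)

2*sqrt(936) = 12*sqrt(26); 4*sqrt(650) = 20*sqrt(26); 4*sqrt(540) = 24*sqrt(15); 3*sqrt(540) = 18*sqrt(15); 5*sqrt(540) = 30*sqrt(15)

-8*sqrt(26) + 72*sqrt(15)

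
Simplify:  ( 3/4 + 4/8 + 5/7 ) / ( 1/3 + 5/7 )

15/8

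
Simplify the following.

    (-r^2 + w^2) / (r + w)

Difference of squares: factor out (r + w).

-r + w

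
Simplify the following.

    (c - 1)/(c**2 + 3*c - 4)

1/(c + 4)

Factor: c**2 + 3*c - 4 = (c + 4)*(c - 1)
Cancel the common factor (c - 1).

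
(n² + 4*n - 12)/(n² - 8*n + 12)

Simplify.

Factor: n² + 4*n - 12 = (n + 6)·(n - 2);  n² - 8*n + 12 = (n - 2)·(n - 6)
Cancel the common factor (n - 2).

(n + 6)/(n - 6)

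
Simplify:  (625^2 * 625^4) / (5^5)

5^19

625^2 = 5^8; 625^4 = 5^16; 5^5 = 5^5
Combine exponents: 5^19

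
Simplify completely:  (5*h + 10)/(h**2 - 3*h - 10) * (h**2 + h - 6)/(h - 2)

(5*h + 15)/(h - 5)

Factor: 5*h + 10 = 5*(h + 2);  h**2 - 3*h - 10 = (h + 2)*(h - 5);  h**2 + h - 6 = (h - 2)*(h + 3)
Cancel the common factors (h + 2), (h - 2).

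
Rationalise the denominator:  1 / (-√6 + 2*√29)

(√6 + 2*√29)/110

Multiply numerator and denominator by √6 + 2*√29.
Denominator becomes 110; numerator becomes √6 + 2*√29.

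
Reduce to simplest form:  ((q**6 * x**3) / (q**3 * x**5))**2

Inside the bracket: q**3 * (x**-2)
Raise to the power 2: q**6 * (x**-4)

q**6/x**4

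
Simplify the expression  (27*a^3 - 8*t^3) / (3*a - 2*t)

9*a^2 + 6*a*t + 4*t^2

Factor as (a-b)(a^2+ab+b^2) with a=(3*a), b=(2*t).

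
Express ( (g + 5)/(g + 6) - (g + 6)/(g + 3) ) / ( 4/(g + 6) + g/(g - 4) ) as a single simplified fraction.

(-4*g^2 - 5*g + 84)/(g^3 + 13*g^2 + 14*g - 48)

Numerator: (g + 5)/(g + 6) - (g + 6)/(g + 3) = (-4*g - 21)/(g^2 + 9*g + 18)
Denominator: 4/(g + 6) + g/(g - 4) = (g^2 + 10*g - 16)/(g^2 + 2*g - 24)
Divide: ((-4*g - 21)/(g^2 + 9*g + 18)) · ((g^2 + 2*g - 24)/(g^2 + 10*g - 16)) = (-4*g^2 - 5*g + 84)/(g^3 + 13*g^2 + 14*g - 48)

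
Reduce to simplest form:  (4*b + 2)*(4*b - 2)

16*b^2 - 4

(4*b)^2 - (2)^2 = 16*b^2 - 4.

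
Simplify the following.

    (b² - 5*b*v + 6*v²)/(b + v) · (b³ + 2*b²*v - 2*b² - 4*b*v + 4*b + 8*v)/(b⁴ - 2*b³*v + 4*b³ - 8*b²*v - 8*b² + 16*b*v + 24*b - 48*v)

(b² - b*v - 6*v²)/(b² + b*v + 6*b + 6*v)

Factor: b² - 5*b*v + 6*v² = (b - 2*v)·(b - 3*v);  b³ + 2*b²*v - 2*b² - 4*b*v + 4*b + 8*v = (b² - 2*b + 4)·(b + 2*v);  b⁴ - 2*b³*v + 4*b³ - 8*b²*v - 8*b² + 16*b*v + 24*b - 48*v = (b + 6)·(b - 2*v)·(b² - 2*b + 4)
Cancel the common factors (b² - 2*b + 4), (b - 2*v).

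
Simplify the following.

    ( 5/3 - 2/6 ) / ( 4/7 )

7/3

Numerator: 5/3 - 2/6 = 4/3
Denominator: 4/7 = 4/7
Divide: (4/3) · (7/4) = 7/3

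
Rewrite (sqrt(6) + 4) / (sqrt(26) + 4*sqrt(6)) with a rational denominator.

Multiply numerator and denominator by -sqrt(26) + 4*sqrt(6).
Denominator becomes 70; numerator becomes -4*sqrt(26) - 2*sqrt(39) + 24 + 16*sqrt(6).

(-2*sqrt(26) - sqrt(39) + 12 + 8*sqrt(6))/35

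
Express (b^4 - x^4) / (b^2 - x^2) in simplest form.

b^2 + x^2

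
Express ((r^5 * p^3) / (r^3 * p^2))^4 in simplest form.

p^4*r^8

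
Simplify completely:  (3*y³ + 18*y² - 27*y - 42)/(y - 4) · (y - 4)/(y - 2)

Factor: 3*y³ + 18*y² - 27*y - 42 = 3·(y - 2)·(y + 7)·(y + 1)
Cancel the common factors (y - 4), (y - 2).

3*y² + 24*y + 21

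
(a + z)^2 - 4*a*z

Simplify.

Expanding gives a^2 - 2*a*z + z^2, a perfect square.

(a - z)^2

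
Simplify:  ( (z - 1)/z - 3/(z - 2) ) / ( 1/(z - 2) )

(z^2 - 6*z + 2)/z

Numerator: (z - 1)/z - 3/(z - 2) = (z^2 - 6*z + 2)/(z^2 - 2*z)
Denominator: 1/(z - 2) = 1/(z - 2)
Divide: ((z^2 - 6*z + 2)/(z^2 - 2*z)) · (z - 2) = (z^2 - 6*z + 2)/z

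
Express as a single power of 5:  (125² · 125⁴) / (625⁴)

125² = 5^6; 125⁴ = 5^12; 625⁴ = 5^16
Combine exponents: 5^2

5^2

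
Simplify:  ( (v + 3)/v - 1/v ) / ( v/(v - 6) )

(v^2 - 4*v - 12)/v^2

Numerator: (v + 3)/v - 1/v = (v + 2)/v
Denominator: v/(v - 6) = v/(v - 6)
Divide: ((v + 2)/v) · ((v - 6)/v) = (v^2 - 4*v - 12)/v^2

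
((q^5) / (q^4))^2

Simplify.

Inside the bracket: q^1
Raise to the power 2: q^2

q^2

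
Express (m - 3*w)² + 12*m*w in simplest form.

(m + 3*w)²

Expand the square and combine the 12*m*w term.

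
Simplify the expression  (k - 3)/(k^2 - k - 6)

1/(k + 2)

Factor: k^2 - k - 6 = (k - 3)*(k + 2)
Cancel the common factor (k - 3).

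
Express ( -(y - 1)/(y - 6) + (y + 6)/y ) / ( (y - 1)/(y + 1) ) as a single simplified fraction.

Numerator: -(y - 1)/(y - 6) + (y + 6)/y = (y - 36)/(y^2 - 6*y)
Denominator: (y - 1)/(y + 1) = (y - 1)/(y + 1)
Divide: ((y - 36)/(y^2 - 6*y)) · ((y + 1)/(y - 1)) = (y^2 - 35*y - 36)/(y^3 - 7*y^2 + 6*y)

(y^2 - 35*y - 36)/(y^3 - 7*y^2 + 6*y)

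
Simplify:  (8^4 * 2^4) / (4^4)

2^8

8^4 = 2^12; 2^4 = 2^4; 4^4 = 2^8
Combine exponents: 2^8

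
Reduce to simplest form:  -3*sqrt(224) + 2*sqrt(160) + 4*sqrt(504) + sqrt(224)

8*sqrt(10) + 16*sqrt(14)

3*sqrt(224) = 12*sqrt(14); 2*sqrt(160) = 8*sqrt(10); 4*sqrt(504) = 24*sqrt(14); sqrt(224) = 4*sqrt(14)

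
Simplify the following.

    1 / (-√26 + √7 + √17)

Group as (√7 + √17) - √26; multiply by (√7 + √17) + √26, then rationalise the remaining surd.

(√26 + 8*√17 + 18*√7 + √3094)/236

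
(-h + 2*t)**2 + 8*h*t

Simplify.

Expanding gives h**2 + 4*h*t + 4*t**2, a perfect square.

(h + 2*t)**2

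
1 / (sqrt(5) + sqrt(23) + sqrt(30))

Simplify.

(-5*sqrt(138) - sqrt(30) + 6*sqrt(23) + 24*sqrt(5))/228

Group as (sqrt(5) + sqrt(30)) + sqrt(23); multiply by (sqrt(5) + sqrt(30)) - sqrt(23), then rationalise the remaining surd.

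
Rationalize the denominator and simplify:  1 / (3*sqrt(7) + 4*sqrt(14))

(-3*sqrt(7) + 4*sqrt(14))/161

Multiply numerator and denominator by -4*sqrt(14) + 3*sqrt(7).
Denominator becomes -161; numerator becomes -4*sqrt(14) + 3*sqrt(7).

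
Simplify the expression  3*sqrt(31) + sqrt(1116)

9*sqrt(31)

3*sqrt(31) = 3*sqrt(31); sqrt(1116) = 6*sqrt(31)
Combine: (3 + 6)·sqrt(31) = 9*sqrt(31)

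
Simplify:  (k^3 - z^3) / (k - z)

k^2 + k*z + z^2

Factor as (a-b)(a^2+ab+b^2) with a=k, b=z.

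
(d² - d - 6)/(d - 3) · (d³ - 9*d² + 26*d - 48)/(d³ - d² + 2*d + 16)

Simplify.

Factor: d² - d - 6 = (d + 2)·(d - 3);  d³ - 9*d² + 26*d - 48 = (d² - 3*d + 8)·(d - 6);  d³ - d² + 2*d + 16 = (d² - 3*d + 8)·(d + 2)
Cancel the common factors (d² - 3*d + 8), (d - 3), (d + 2).

d - 6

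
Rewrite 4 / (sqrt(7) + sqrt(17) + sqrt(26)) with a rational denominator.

(-sqrt(3094) - sqrt(26) + 8*sqrt(17) + 18*sqrt(7))/59

Group as (sqrt(17) + sqrt(26)) + sqrt(7); multiply by (sqrt(17) + sqrt(26)) - sqrt(7), then rationalise the remaining surd.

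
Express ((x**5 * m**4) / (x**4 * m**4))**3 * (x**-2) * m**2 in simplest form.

Inside the bracket: x**1
Raise to the power 3: x**3
Multiply by (x**-2) * m**2: add exponents.

m**2*x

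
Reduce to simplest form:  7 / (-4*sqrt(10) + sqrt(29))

Multiply numerator and denominator by sqrt(29) + 4*sqrt(10).
Denominator becomes -131; numerator becomes 7*sqrt(29) + 28*sqrt(10).

(-28*sqrt(10) - 7*sqrt(29))/131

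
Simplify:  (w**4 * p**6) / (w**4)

p**6

Quotient: p**6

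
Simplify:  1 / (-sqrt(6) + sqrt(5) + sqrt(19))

(-9*sqrt(6) - 4*sqrt(19) + 10*sqrt(5) + sqrt(570))/28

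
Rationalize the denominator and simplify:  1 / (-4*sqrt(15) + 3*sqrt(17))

(-4*sqrt(15) - 3*sqrt(17))/87

Multiply numerator and denominator by 3*sqrt(17) + 4*sqrt(15).
Denominator becomes -87; numerator becomes 3*sqrt(17) + 4*sqrt(15).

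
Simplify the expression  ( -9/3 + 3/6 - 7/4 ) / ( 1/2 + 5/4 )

Numerator: -9/3 + 3/6 - 7/4 = -17/4
Denominator: 1/2 + 5/4 = 7/4
Divide: (-17/4) · (4/7) = -17/7

-17/7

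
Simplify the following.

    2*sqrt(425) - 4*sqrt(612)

2*sqrt(425) = 10*sqrt(17); 4*sqrt(612) = 24*sqrt(17)
Combine: (10 - 24)·sqrt(17) = -14*sqrt(17)

-14*sqrt(17)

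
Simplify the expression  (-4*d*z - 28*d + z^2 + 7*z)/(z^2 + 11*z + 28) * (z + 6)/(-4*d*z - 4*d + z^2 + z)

(z + 6)/(z^2 + 5*z + 4)

Factor: -4*d*z - 28*d + z^2 + 7*z = (z + 7)*(-4*d + z);  z^2 + 11*z + 28 = (z + 7)*(z + 4);  -4*d*z - 4*d + z^2 + z = (z + 1)*(-4*d + z)
Cancel the common factors (-4*d + z), (z + 7).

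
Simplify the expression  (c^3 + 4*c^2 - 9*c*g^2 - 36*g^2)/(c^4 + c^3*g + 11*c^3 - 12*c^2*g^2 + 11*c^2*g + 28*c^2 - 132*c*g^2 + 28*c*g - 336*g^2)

Factor: c^3 + 4*c^2 - 9*c*g^2 - 36*g^2 = (c + 4)*(c - 3*g)*(c + 3*g);  c^4 + c^3*g + 11*c^3 - 12*c^2*g^2 + 11*c^2*g + 28*c^2 - 132*c*g^2 + 28*c*g - 336*g^2 = (c - 3*g)*(c + 7)*(c + 4)*(c + 4*g)
Cancel the common factors (c - 3*g), (c + 4).

(c + 3*g)/(c^2 + 4*c*g + 7*c + 28*g)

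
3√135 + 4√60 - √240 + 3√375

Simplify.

3√135 = 9*√15; 4√60 = 8*√15; √240 = 4*√15; 3√375 = 15*√15
Combine: (9 + 8 - 4 + 15)·√15 = 28*√15

28*√15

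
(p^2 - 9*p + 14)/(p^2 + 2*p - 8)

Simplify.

(p - 7)/(p + 4)

Factor: p^2 - 9*p + 14 = (p - 7)*(p - 2);  p^2 + 2*p - 8 = (p - 2)*(p + 4)
Cancel the common factor (p - 2).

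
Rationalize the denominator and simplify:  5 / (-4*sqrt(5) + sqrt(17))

Multiply numerator and denominator by sqrt(17) + 4*sqrt(5).
Denominator becomes -63; numerator becomes 5*sqrt(17) + 20*sqrt(5).

(-20*sqrt(5) - 5*sqrt(17))/63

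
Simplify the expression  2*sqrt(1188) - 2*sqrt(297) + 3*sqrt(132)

12*sqrt(33)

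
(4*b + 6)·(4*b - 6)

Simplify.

(4*b)^2 - (6)^2 = 16*b² - 36.

16*b² - 36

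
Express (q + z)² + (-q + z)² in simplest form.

Binomially expand both and collect terms in z, q.

2*q² + 2*z²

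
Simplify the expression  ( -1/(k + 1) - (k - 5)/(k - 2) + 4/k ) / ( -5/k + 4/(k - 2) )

Numerator: -1/(k + 1) - (k - 5)/(k - 2) + 4/k = (-k**3 + 7*k**2 + 3*k - 8)/(k**3 - k**2 - 2*k)
Denominator: -5/k + 4/(k - 2) = (-k + 10)/(k**2 - 2*k)
Divide: ((-k**3 + 7*k**2 + 3*k - 8)/(k**3 - k**2 - 2*k)) · ((k**2 - 2*k)/(-k + 10)) = (k**3 - 7*k**2 - 3*k + 8)/(k**2 - 9*k - 10)

(k**3 - 7*k**2 - 3*k + 8)/(k**2 - 9*k - 10)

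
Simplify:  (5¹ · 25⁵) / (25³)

5^5

5¹ = 5^1; 25⁵ = 5^10; 25³ = 5^6
Combine exponents: 5^5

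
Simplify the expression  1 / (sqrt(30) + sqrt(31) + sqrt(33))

Group as (sqrt(30) + sqrt(33)) + sqrt(31); multiply by (sqrt(30) + sqrt(33)) - sqrt(31), then rationalise the remaining surd.

(-3*sqrt(3410) + 14*sqrt(33) + 16*sqrt(31) + 17*sqrt(30))/1468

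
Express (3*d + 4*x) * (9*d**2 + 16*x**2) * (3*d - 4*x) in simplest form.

81*d**4 - 256*x**4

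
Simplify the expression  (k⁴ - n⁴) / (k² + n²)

Difference of fourth powers: factor out (k² + n²).

k² - n²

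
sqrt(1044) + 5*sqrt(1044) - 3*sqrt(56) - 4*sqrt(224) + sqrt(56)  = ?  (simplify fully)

-20*sqrt(14) + 36*sqrt(29)

sqrt(1044) = 6*sqrt(29); 5*sqrt(1044) = 30*sqrt(29); 3*sqrt(56) = 6*sqrt(14); 4*sqrt(224) = 16*sqrt(14); sqrt(56) = 2*sqrt(14)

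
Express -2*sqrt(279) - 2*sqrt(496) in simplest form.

2*sqrt(279) = 6*sqrt(31); 2*sqrt(496) = 8*sqrt(31)
Combine: (-6 - 8)·sqrt(31) = -14*sqrt(31)

-14*sqrt(31)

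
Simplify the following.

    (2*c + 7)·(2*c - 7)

4*c² - 49

(2*c)^2 - (7)^2 = 4*c² - 49.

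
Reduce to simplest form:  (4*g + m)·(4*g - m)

Difference of squares with P = 4*g, Q = m.

16*g² - m²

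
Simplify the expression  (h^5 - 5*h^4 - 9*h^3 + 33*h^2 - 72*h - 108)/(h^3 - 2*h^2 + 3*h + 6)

Factor: h^5 - 5*h^4 - 9*h^3 + 33*h^2 - 72*h - 108 = (h + 3)*(h + 1)*(h - 6)*(h^2 - 3*h + 6);  h^3 - 2*h^2 + 3*h + 6 = (h + 1)*(h^2 - 3*h + 6)
Cancel the common factors (h^2 - 3*h + 6), (h + 1).

h^2 - 3*h - 18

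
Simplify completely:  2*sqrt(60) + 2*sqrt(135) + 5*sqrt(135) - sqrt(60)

23*sqrt(15)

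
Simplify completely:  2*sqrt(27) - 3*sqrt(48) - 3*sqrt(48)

-18*sqrt(3)

2*sqrt(27) = 6*sqrt(3); 3*sqrt(48) = 12*sqrt(3); 3*sqrt(48) = 12*sqrt(3)
Combine: (6 - 12 - 12)·sqrt(3) = -18*sqrt(3)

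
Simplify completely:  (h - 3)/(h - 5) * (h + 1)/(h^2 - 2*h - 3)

Factor: h^2 - 2*h - 3 = (h + 1)*(h - 3)
Cancel the common factors (h + 1), (h - 3).

1/(h - 5)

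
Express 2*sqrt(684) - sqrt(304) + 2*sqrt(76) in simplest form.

2*sqrt(684) = 12*sqrt(19); sqrt(304) = 4*sqrt(19); 2*sqrt(76) = 4*sqrt(19)
Combine: (12 - 4 + 4)·sqrt(19) = 12*sqrt(19)

12*sqrt(19)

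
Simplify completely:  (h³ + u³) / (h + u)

Apply the sum-of-cubes factorisation and cancel (h + u).

h² - h*u + u²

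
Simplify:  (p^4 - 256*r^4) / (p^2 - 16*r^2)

p^2 + 16*r^2

p^4 - 256*r^4 factors as (p - 4*r)*(p + 4*r)*(p^2 + 16*r^2).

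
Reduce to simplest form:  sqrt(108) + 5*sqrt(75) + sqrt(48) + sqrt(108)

41*sqrt(3)

sqrt(108) = 6*sqrt(3); 5*sqrt(75) = 25*sqrt(3); sqrt(48) = 4*sqrt(3); sqrt(108) = 6*sqrt(3)
Combine: (6 + 25 + 4 + 6)·sqrt(3) = 41*sqrt(3)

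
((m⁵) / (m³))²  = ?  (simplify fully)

m⁴

Inside the bracket: m²
Raise to the power 2: m⁴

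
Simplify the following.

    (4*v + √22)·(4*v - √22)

16*v² - 22

Difference of squares with P = 4*v, Q = √22.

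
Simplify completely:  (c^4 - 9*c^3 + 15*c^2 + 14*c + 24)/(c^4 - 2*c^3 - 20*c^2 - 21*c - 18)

(c - 4)/(c + 3)

Factor: c^4 - 9*c^3 + 15*c^2 + 14*c + 24 = (c - 6)*(c^2 + c + 1)*(c - 4);  c^4 - 2*c^3 - 20*c^2 - 21*c - 18 = (c - 6)*(c + 3)*(c^2 + c + 1)
Cancel the common factors (c^2 + c + 1), (c - 6).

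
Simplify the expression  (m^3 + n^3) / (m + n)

Factor as (a+b)(a^2-ab+b^2) with a=n, b=m.

m^2 - m*n + n^2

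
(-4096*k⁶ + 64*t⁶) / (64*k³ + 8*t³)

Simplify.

-64*k³ + 8*t³

Difference of sixth powers: factor out (64*k³ + 8*t³).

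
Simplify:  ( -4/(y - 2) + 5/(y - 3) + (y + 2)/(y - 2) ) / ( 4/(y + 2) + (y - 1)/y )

(y^3 + 4*y^2 + 4*y)/(y^3 + 2*y^2 - 17*y + 6)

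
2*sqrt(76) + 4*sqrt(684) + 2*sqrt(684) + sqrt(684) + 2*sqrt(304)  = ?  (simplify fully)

2*sqrt(76) = 4*sqrt(19); 4*sqrt(684) = 24*sqrt(19); 2*sqrt(684) = 12*sqrt(19); sqrt(684) = 6*sqrt(19); 2*sqrt(304) = 8*sqrt(19)
Combine: (4 + 24 + 12 + 6 + 8)·sqrt(19) = 54*sqrt(19)

54*sqrt(19)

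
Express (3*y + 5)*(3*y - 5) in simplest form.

9*y^2 - 25

Difference of squares with P = 3*y, Q = 5.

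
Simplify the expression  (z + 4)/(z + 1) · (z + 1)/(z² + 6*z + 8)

Factor: z² + 6*z + 8 = (z + 2)·(z + 4)
Cancel the common factors (z + 4), (z + 1).

1/(z + 2)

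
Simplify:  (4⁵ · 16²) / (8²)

4⁵ = 2^10; 16² = 2^8; 8² = 2^6
Combine exponents: 2^12

2^12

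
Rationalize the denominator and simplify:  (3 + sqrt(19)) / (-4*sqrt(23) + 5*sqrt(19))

Multiply numerator and denominator by 4*sqrt(23) + 5*sqrt(19).
Denominator becomes 107; numerator becomes 12*sqrt(23) + 15*sqrt(19) + 4*sqrt(437) + 95.

(12*sqrt(23) + 15*sqrt(19) + 4*sqrt(437) + 95)/107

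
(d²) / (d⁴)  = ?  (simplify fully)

d^(-2)

Quotient: (d^-2)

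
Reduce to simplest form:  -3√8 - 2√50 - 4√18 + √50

-23*√2

3√8 = 6*√2; 2√50 = 10*√2; 4√18 = 12*√2; √50 = 5*√2
Combine: (-6 - 10 - 12 + 5)·√2 = -23*√2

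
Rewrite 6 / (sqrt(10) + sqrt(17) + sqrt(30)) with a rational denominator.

(-120*sqrt(51) - 18*sqrt(30) + 138*sqrt(17) + 222*sqrt(10))/671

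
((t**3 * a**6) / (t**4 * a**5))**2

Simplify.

Inside the bracket: (t**-1) * a**1
Raise to the power 2: (t**-2) * a**2

a**2/t**2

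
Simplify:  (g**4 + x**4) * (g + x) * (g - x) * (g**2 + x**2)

Pair the conjugate factors: (g+x)(g-x) = g**2 - x**2, then repeat with the next factor.

g**8 - x**8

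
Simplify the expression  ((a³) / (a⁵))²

Inside the bracket: (a^-2)
Raise to the power 2: (a^-4)

a^(-4)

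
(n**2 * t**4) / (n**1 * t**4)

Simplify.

n

Quotient: n**1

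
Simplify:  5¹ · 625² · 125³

5¹ = 5^1; 625² = 5^8; 125³ = 5^9
Combine exponents: 5^18

5^18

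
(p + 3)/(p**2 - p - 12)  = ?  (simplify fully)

1/(p - 4)

Factor: p**2 - p - 12 = (p - 4)*(p + 3)
Cancel the common factor (p + 3).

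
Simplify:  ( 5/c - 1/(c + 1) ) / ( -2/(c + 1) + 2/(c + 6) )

Numerator: 5/c - 1/(c + 1) = (4*c + 5)/(c^2 + c)
Denominator: -2/(c + 1) + 2/(c + 6) = -10/(c^2 + 7*c + 6)
Divide: ((4*c + 5)/(c^2 + c)) · (-c^2/10 - 7*c/10 - 3/5) = (-4*c^2 - 29*c - 30)/(10*c)

(-4*c^2 - 29*c - 30)/(10*c)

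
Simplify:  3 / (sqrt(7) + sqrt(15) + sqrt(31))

(-2*sqrt(3255) - 9*sqrt(31) + 23*sqrt(15) + 39*sqrt(7))/113

Group as (sqrt(7) + sqrt(31)) + sqrt(15); multiply by (sqrt(7) + sqrt(31)) - sqrt(15), then rationalise the remaining surd.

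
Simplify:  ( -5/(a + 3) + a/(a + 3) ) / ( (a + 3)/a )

(a^2 - 5*a)/(a^2 + 6*a + 9)

Numerator: -5/(a + 3) + a/(a + 3) = (a - 5)/(a + 3)
Denominator: (a + 3)/a = (a + 3)/a
Divide: ((a - 5)/(a + 3)) · (a/(a + 3)) = (a^2 - 5*a)/(a^2 + 6*a + 9)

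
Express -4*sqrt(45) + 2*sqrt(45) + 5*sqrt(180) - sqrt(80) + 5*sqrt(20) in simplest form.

4*sqrt(45) = 12*sqrt(5); 2*sqrt(45) = 6*sqrt(5); 5*sqrt(180) = 30*sqrt(5); sqrt(80) = 4*sqrt(5); 5*sqrt(20) = 10*sqrt(5)
Combine: (-12 + 6 + 30 - 4 + 10)·sqrt(5) = 30*sqrt(5)

30*sqrt(5)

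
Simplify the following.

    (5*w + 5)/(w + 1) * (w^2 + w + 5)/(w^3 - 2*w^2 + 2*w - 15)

Factor: 5*w + 5 = 5*(w + 1);  w^3 - 2*w^2 + 2*w - 15 = (w^2 + w + 5)*(w - 3)
Cancel the common factors (w^2 + w + 5), (w + 1).

5/(w - 3)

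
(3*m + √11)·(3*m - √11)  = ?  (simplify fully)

Difference of squares with P = 3*m, Q = √11.

9*m² - 11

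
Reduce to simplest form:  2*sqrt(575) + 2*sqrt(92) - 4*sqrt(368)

-2*sqrt(23)

2*sqrt(575) = 10*sqrt(23); 2*sqrt(92) = 4*sqrt(23); 4*sqrt(368) = 16*sqrt(23)
Combine: (10 + 4 - 16)·sqrt(23) = -2*sqrt(23)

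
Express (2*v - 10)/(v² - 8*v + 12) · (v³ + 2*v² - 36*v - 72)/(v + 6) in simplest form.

Factor: 2*v - 10 = 2·(v - 5);  v² - 8*v + 12 = (v - 6)·(v - 2);  v³ + 2*v² - 36*v - 72 = (v - 6)·(v + 2)·(v + 6)
Cancel the common factors (v - 6), (v + 6).

(2*v² - 6*v - 20)/(v - 2)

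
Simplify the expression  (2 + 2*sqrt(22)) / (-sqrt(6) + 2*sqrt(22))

Multiply numerator and denominator by sqrt(6) + 2*sqrt(22).
Denominator becomes 82; numerator becomes 2*sqrt(6) + 4*sqrt(22) + 4*sqrt(33) + 88.

(sqrt(6) + 2*sqrt(22) + 2*sqrt(33) + 44)/41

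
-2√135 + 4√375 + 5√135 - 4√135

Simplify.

17*√15

2√135 = 6*√15; 4√375 = 20*√15; 5√135 = 15*√15; 4√135 = 12*√15
Combine: (-6 + 20 + 15 - 12)·√15 = 17*√15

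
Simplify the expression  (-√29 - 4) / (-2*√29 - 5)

Multiply numerator and denominator by -5 + 2*√29.
Denominator becomes -91; numerator becomes -38 - 3*√29.

(3*√29 + 38)/91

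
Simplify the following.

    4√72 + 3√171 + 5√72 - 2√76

5*√19 + 54*√2

4√72 = 24*√2; 3√171 = 9*√19; 5√72 = 30*√2; 2√76 = 4*√19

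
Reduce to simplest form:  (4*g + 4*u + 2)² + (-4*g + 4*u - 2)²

32*g² + 32*g + 32*u² + 8

Write as f((4*u),(4*g + 2)) + f((4*u),-(4*g + 2)) and expand.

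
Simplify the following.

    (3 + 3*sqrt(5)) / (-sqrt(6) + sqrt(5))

-3*sqrt(30) - 15 - 3*sqrt(6) - 3*sqrt(5)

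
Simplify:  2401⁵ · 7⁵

2401⁵ = 7^20; 7⁵ = 7^5
Combine exponents: 7^25

7^25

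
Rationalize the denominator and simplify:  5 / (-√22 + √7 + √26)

Group as (√7 + √26) - √22; multiply by (√7 + √26) + √22, then rationalise the remaining surd.

(-55*√22 + 15*√26 + 205*√7 + 20*√1001)/607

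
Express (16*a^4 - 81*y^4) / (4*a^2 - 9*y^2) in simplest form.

4*a^2 + 9*y^2

Factor (2*a)^4 - (3*y)^4 and cancel (4*a^2 - 9*y^2).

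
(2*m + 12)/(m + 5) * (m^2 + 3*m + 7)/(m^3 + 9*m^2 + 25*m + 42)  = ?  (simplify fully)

2/(m + 5)

Factor: 2*m + 12 = 2*(m + 6);  m^3 + 9*m^2 + 25*m + 42 = (m^2 + 3*m + 7)*(m + 6)
Cancel the common factors (m^2 + 3*m + 7), (m + 6).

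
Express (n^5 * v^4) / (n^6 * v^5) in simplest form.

1/(n*v)

Quotient: (n^-1) * (v^-1)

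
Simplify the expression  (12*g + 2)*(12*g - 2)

144*g^2 - 4

(12*g)^2 - (2)^2 = 144*g^2 - 4.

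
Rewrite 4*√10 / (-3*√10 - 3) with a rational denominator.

(-40 + 4*√10)/27

Multiply numerator and denominator by -3 + 3*√10.
Denominator becomes -81; numerator becomes -12*√10 + 120.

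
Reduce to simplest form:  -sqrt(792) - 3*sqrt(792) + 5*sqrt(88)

-14*sqrt(22)

sqrt(792) = 6*sqrt(22); 3*sqrt(792) = 18*sqrt(22); 5*sqrt(88) = 10*sqrt(22)
Combine: (-6 - 18 + 10)·sqrt(22) = -14*sqrt(22)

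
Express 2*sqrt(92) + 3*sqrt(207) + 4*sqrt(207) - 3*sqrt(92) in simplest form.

2*sqrt(92) = 4*sqrt(23); 3*sqrt(207) = 9*sqrt(23); 4*sqrt(207) = 12*sqrt(23); 3*sqrt(92) = 6*sqrt(23)
Combine: (4 + 9 + 12 - 6)·sqrt(23) = 19*sqrt(23)

19*sqrt(23)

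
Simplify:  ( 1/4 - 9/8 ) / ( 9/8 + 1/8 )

Numerator: 1/4 - 9/8 = -7/8
Denominator: 9/8 + 1/8 = 5/4
Divide: (-7/8) · (4/5) = -7/10

-7/10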